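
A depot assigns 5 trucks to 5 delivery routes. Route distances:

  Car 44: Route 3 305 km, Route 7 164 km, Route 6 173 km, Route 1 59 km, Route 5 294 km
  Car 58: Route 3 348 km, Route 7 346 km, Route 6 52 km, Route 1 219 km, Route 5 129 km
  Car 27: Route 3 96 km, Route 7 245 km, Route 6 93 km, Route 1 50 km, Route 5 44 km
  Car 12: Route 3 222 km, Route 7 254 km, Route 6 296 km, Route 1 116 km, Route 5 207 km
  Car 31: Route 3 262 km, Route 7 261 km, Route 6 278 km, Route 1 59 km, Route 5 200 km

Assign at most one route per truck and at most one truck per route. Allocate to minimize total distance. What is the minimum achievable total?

Optimal: Car 44→Route 7 (164 km), Car 58→Route 6 (52 km), Car 27→Route 5 (44 km), Car 12→Route 3 (222 km), Car 31→Route 1 (59 km) — total 164+52+44+222+59 = 541 km.
Next-best assignment: Car 44→Route 7, Car 58→Route 6, Car 27→Route 3, Car 12→Route 5, Car 31→Route 1 = 578 km.
Swapping Car 44↔Car 31 (Car 44→Route 1 59 km, Car 31→Route 7 261 km) adds 97.
Checked against all permutations: 541 km is optimal.

Min total: 541 km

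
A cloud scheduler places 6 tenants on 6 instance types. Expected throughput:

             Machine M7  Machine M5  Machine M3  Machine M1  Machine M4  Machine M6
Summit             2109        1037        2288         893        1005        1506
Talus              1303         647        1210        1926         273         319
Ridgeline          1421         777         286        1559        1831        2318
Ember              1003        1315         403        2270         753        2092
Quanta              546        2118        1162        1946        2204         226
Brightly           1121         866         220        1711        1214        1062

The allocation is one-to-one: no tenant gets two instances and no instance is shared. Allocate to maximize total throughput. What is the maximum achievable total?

Max total: 11511 ops/s

Optimal: Summit→Machine M3 (2288 ops/s), Talus→Machine M7 (1303 ops/s), Ridgeline→Machine M6 (2318 ops/s), Ember→Machine M1 (2270 ops/s), Quanta→Machine M5 (2118 ops/s), Brightly→Machine M4 (1214 ops/s) — total 2288+1303+2318+2270+2118+1214 = 11511 ops/s.
Row-greedy (each tenant in turn takes its best remaining instance) gives 11172 ops/s, worse by 339.
Next-best assignment: Summit→Machine M3, Talus→Machine M1, Ridgeline→Machine M4, Ember→Machine M6, Quanta→Machine M5, Brightly→Machine M7 = 11376 ops/s.
Checked against all permutations: 11511 ops/s is optimal.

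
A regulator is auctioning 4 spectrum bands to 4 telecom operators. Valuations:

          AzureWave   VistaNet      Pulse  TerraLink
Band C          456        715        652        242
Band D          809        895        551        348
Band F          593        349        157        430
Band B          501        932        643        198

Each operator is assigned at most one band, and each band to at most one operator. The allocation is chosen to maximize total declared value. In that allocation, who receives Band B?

This is a one-to-one assignment (maximum-weight bipartite matching).
Optimal: AzureWave→Band D ($809M), VistaNet→Band B ($932M), Pulse→Band C ($652M), TerraLink→Band F ($430M) — total 809+932+652+430 = $2823M.
Column-greedy (each band in turn goes to its best remaining operator) gives $2597M, worse by 226.
Next-best assignment: AzureWave→Band D, VistaNet→Band C, Pulse→Band B, TerraLink→Band F = $2597M.
Every other assignment is strictly worse.

VistaNet receives Band B.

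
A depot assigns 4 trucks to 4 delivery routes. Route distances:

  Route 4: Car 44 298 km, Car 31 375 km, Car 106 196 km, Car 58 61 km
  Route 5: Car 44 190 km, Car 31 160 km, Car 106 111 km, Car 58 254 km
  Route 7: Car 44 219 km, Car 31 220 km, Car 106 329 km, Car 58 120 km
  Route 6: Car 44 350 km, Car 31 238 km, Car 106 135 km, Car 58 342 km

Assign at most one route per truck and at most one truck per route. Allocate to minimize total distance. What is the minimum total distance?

Minimum total: 575 km

Optimal: Car 44→Route 7 (219 km), Car 31→Route 5 (160 km), Car 106→Route 6 (135 km), Car 58→Route 4 (61 km) — total 219+160+135+61 = 575 km.
Column-greedy (each route in turn goes to its cheapest remaining truck) gives 629 km, worse by 54.
Swapping Car 58↔Car 44 (Car 58→Route 7 120 km, Car 44→Route 4 298 km) adds 138.
Checked against all permutations: 575 km is optimal.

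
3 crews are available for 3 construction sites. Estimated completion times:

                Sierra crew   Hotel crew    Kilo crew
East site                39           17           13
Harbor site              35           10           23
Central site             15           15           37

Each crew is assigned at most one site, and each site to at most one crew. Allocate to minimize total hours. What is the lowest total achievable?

Minimum total: 38 hours

This is the linear assignment problem.
Optimal: Sierra crew→Central site (15 hours), Hotel crew→Harbor site (10 hours), Kilo crew→East site (13 hours) — total 15+10+13 = 38 hours.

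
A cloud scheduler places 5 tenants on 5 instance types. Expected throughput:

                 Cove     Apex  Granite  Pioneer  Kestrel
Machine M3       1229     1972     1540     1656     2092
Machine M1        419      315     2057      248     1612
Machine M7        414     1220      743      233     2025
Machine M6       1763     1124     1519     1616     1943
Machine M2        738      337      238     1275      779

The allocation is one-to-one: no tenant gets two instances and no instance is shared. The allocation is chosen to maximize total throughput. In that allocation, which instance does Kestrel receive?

Kestrel receives Machine M7.

This is the linear assignment problem.
Optimal: Cove→Machine M6 (1763 ops/s), Apex→Machine M3 (1972 ops/s), Granite→Machine M1 (2057 ops/s), Pioneer→Machine M2 (1275 ops/s), Kestrel→Machine M7 (2025 ops/s) — total 1763+1972+2057+1275+2025 = 9092 ops/s.
Column-greedy (each instance in turn goes to its best remaining tenant) gives 8407 ops/s, worse by 685.
Swapping Cove↔Pioneer (Cove→Machine M2 738 ops/s, Pioneer→Machine M6 1616 ops/s) loses 684.
Kestrel's own top instance is Machine M3 (2092 ops/s), but forcing Kestrel→Machine M3 and reassigning the rest optimally gives only 8407 ops/s — worse by 685.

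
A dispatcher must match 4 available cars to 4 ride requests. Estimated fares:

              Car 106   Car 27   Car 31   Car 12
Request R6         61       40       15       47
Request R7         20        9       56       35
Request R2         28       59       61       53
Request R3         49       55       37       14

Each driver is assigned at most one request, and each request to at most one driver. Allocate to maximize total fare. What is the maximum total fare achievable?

Maximum total: $225

Optimal: Car 106→Request R6 ($61), Car 27→Request R3 ($55), Car 31→Request R7 ($56), Car 12→Request R2 ($53) — total 61+55+56+53 = $225.
Column-greedy (each request in turn goes to its best remaining driver) gives $190, worse by 35.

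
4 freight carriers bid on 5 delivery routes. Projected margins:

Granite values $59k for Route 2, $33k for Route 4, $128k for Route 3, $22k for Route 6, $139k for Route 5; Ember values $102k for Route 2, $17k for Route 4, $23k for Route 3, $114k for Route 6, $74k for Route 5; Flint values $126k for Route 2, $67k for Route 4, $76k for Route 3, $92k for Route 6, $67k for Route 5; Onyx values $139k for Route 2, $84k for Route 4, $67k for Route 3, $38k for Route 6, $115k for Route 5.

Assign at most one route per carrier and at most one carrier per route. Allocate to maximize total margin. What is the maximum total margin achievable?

Max total: $483k

Treat this as an assignment problem: match each carrier to one route.
Optimal: Granite→Route 3 ($128k), Ember→Route 6 ($114k), Flint→Route 2 ($126k), Onyx→Route 5 ($115k) — total 128+114+126+115 = $483k.
Column-greedy (each route in turn goes to its best remaining carrier) gives $448k, worse by 35.
Swapping Ember↔Onyx (Ember→Route 5 $74k, Onyx→Route 6 $38k) loses 117.
No other one-to-one assignment exceeds $483k.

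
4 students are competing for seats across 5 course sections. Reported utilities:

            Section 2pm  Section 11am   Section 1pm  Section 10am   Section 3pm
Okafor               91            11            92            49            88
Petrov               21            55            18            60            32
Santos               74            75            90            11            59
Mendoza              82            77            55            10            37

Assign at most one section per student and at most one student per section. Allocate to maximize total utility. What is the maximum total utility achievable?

Treat this as an assignment problem: match each student to one section.
Optimal: Okafor→Section 3pm (88 points), Petrov→Section 10am (60 points), Santos→Section 1pm (90 points), Mendoza→Section 2pm (82 points) — total 88+60+90+82 = 320 points.

Maximum total: 320 points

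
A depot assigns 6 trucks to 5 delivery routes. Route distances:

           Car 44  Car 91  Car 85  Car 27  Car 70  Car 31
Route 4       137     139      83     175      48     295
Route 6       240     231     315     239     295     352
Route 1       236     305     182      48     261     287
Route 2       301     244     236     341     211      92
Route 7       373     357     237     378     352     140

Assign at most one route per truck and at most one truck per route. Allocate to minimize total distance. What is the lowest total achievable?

Optimal: Car 70→Route 4 (48 km), Car 91→Route 6 (231 km), Car 27→Route 1 (48 km), Car 31→Route 2 (92 km), Car 85→Route 7 (237 km) — total 48+231+48+92+237 = 656 km.
Row-greedy (each truck in turn takes its cheapest remaining route) gives 1243 km, worse by 587.
Next-best assignment: Car 70→Route 4, Car 44→Route 6, Car 27→Route 1, Car 31→Route 2, Car 85→Route 7 = 665 km.
Swapping Car 31↔Car 91 (Car 31→Route 6 352 km, Car 91→Route 2 244 km) adds 273.
Every other assignment is strictly worse.

Min total: 656 km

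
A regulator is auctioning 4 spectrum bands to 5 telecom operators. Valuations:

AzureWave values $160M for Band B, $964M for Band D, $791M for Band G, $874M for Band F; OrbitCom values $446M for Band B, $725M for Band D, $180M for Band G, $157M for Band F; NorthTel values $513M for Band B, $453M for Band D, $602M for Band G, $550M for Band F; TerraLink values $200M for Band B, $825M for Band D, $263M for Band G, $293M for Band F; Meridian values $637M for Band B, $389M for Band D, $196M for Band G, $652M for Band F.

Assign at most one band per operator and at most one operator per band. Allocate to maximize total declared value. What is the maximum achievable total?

This is the linear assignment problem.
Optimal: Meridian→Band B ($637M), TerraLink→Band D ($825M), NorthTel→Band G ($602M), AzureWave→Band F ($874M) — total 637+825+602+874 = $2938M.
Row-greedy (each operator in turn takes its best remaining band) gives $2305M, worse by 633.
Swapping TerraLink↔NorthTel (TerraLink→Band G $263M, NorthTel→Band D $453M) loses 711.
No other one-to-one assignment exceeds $2938M.

Maximum total: $2938M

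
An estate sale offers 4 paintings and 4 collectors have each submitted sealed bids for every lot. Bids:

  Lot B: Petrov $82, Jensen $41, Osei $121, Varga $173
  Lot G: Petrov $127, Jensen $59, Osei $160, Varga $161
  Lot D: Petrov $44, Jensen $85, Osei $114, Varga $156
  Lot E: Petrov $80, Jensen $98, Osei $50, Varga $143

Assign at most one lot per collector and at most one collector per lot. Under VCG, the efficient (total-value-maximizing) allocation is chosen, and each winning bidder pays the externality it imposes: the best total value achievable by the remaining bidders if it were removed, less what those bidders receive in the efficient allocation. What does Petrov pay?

Efficient allocation: Petrov→Lot G ($127), Jensen→Lot E ($98), Osei→Lot D ($114), Varga→Lot B ($173); total welfare W = $512.
Petrov receives Lot G at value $127, so the others get W − 127 = $385.
Without Petrov: best allocation of the remaining 3 bidders over all 4 lots is Jensen→Lot E ($98), Osei→Lot G ($160), Varga→Lot B ($173), total $431.
VCG payment = (others' best without Petrov) − (others' welfare with Petrov) = 431 − 385 = $46.

Petrov pays $46.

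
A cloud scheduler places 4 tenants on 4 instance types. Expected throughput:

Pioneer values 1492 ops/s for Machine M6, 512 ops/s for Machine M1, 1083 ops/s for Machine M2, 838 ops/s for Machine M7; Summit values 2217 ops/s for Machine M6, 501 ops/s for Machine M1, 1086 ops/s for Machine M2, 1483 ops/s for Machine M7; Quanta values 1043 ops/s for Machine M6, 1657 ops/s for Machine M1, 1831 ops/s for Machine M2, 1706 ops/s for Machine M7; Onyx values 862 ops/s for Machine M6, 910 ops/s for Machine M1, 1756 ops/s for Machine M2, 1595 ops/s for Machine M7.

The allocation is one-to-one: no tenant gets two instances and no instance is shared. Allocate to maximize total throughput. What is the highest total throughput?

This is the linear assignment problem.
Optimal: Pioneer→Machine M2 (1083 ops/s), Summit→Machine M6 (2217 ops/s), Quanta→Machine M1 (1657 ops/s), Onyx→Machine M7 (1595 ops/s) — total 1083+2217+1657+1595 = 6552 ops/s.
Column-greedy (each instance in turn goes to its best remaining tenant) gives 6468 ops/s, worse by 84.
Next-best assignment: Pioneer→Machine M7, Summit→Machine M6, Quanta→Machine M1, Onyx→Machine M2 = 6468 ops/s.
Checked against all permutations: 6552 ops/s is optimal.

Maximum total: 6552 ops/s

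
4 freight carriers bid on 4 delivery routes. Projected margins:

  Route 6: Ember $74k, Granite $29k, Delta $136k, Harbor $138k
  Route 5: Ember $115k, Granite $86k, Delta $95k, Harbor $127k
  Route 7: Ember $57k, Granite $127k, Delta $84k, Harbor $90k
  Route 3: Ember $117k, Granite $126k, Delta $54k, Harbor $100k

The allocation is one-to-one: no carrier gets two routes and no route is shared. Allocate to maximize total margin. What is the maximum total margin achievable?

Maximum total: $507k

This is the linear assignment problem.
Optimal: Ember→Route 3 ($117k), Granite→Route 7 ($127k), Delta→Route 6 ($136k), Harbor→Route 5 ($127k) — total 117+127+136+127 = $507k.
Column-greedy (each route in turn goes to its best remaining carrier) gives $434k, worse by 73.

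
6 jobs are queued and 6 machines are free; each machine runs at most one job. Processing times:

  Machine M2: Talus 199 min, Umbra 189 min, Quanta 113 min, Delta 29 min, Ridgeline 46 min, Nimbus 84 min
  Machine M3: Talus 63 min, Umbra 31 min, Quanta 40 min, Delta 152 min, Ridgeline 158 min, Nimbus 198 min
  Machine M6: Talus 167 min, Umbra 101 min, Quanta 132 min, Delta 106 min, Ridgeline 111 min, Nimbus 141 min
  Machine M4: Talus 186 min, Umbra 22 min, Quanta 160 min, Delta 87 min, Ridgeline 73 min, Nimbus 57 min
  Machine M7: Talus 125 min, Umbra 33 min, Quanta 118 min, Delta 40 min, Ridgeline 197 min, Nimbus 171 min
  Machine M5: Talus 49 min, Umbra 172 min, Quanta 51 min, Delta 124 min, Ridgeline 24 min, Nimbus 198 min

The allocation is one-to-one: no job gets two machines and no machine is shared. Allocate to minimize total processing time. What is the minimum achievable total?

Optimal: Talus→Machine M5 (49 min), Umbra→Machine M7 (33 min), Quanta→Machine M3 (40 min), Delta→Machine M2 (29 min), Ridgeline→Machine M6 (111 min), Nimbus→Machine M4 (57 min) — total 49+33+40+29+111+57 = 319 min.
Min-entry greedy (repeatedly take the single cheapest remaining cell) gives 381 min, worse by 62.
Next-best assignment: Talus→Machine M5, Umbra→Machine M7, Quanta→Machine M3, Delta→Machine M6, Ridgeline→Machine M2, Nimbus→Machine M4 = 331 min.
No other one-to-one assignment undercuts 319 min.

Min total: 319 min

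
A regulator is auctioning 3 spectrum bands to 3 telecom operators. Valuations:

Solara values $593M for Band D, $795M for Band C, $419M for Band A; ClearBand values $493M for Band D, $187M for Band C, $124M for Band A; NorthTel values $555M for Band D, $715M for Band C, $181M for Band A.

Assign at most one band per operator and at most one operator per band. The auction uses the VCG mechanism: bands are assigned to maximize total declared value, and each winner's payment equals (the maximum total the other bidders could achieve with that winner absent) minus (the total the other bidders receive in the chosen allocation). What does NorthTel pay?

NorthTel pays $376M.

Efficient allocation: Solara→Band A ($419M), ClearBand→Band D ($493M), NorthTel→Band C ($715M); total welfare W = $1627M.
NorthTel receives Band C at value $715M, so the others get W − 715 = $912M.
Without NorthTel: best allocation of the remaining 2 bidders over all 3 bands is Solara→Band C ($795M), ClearBand→Band D ($493M), total $1288M.
VCG payment = (others' best without NorthTel) − (others' welfare with NorthTel) = 1288 − 912 = $376M.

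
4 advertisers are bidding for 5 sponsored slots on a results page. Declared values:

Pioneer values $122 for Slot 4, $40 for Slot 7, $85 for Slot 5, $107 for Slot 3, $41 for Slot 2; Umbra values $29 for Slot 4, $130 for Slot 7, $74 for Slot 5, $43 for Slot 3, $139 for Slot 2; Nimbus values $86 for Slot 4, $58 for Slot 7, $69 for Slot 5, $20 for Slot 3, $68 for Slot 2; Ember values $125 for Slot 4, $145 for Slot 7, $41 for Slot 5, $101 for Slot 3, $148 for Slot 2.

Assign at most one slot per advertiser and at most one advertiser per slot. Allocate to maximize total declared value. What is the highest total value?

Maximum total: $477

Optimal: Pioneer→Slot 3 ($107), Umbra→Slot 2 ($139), Nimbus→Slot 4 ($86), Ember→Slot 7 ($145) — total 107+139+86+145 = $477.
Row-greedy (each advertiser in turn takes its best remaining slot) gives $475, worse by 2.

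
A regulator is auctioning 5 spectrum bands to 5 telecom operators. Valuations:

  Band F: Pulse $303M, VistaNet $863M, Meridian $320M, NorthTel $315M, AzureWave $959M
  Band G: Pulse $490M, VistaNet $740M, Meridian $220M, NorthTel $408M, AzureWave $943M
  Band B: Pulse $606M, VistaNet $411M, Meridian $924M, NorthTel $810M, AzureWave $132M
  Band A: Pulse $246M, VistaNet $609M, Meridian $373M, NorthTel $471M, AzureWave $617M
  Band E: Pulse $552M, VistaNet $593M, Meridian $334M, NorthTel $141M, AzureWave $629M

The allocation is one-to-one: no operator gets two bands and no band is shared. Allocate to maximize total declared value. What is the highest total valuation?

Maximum total: $3753M

Optimal: Pulse→Band E ($552M), VistaNet→Band F ($863M), Meridian→Band B ($924M), NorthTel→Band A ($471M), AzureWave→Band G ($943M) — total 552+863+924+471+943 = $3753M.
Column-greedy (each band in turn goes to its best remaining operator) gives $3646M, worse by 107.
Swapping Meridian↔Pulse (Meridian→Band E $334M, Pulse→Band B $606M) loses 536.
Checked against all permutations: $3753M is optimal.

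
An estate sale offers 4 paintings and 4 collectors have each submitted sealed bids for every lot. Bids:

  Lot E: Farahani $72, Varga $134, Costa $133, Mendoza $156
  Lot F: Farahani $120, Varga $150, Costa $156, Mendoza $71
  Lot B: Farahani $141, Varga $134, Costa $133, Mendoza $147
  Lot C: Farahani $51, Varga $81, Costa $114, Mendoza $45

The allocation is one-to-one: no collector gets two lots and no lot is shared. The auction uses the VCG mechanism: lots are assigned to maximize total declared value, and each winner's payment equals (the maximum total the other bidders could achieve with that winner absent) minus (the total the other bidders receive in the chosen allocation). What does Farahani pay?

Efficient allocation: Farahani→Lot B ($141), Varga→Lot F ($150), Costa→Lot C ($114), Mendoza→Lot E ($156); total welfare W = $561.
Farahani receives Lot B at value $141, so the others get W − 141 = $420.
Without Farahani: best allocation of the remaining 3 bidders over all 4 lots is Varga→Lot B ($134), Costa→Lot F ($156), Mendoza→Lot E ($156), total $446.
VCG payment = (others' best without Farahani) − (others' welfare with Farahani) = 446 − 420 = $26.

Farahani pays $26.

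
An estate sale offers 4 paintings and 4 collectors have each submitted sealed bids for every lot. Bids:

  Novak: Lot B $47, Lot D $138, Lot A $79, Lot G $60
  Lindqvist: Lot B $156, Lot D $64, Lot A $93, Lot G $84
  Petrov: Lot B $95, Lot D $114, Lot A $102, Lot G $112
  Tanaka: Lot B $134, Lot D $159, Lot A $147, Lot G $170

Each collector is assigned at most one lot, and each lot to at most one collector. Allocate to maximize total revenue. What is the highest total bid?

This is a one-to-one assignment (maximum-weight bipartite matching).
Optimal: Novak→Lot D ($138), Lindqvist→Lot B ($156), Petrov→Lot A ($102), Tanaka→Lot G ($170) — total 138+156+102+170 = $566.
Row-greedy (each collector in turn takes its best remaining lot) gives $553, worse by 13.
Next-best assignment: Novak→Lot D, Lindqvist→Lot B, Petrov→Lot G, Tanaka→Lot A = $553.

Maximum total: $566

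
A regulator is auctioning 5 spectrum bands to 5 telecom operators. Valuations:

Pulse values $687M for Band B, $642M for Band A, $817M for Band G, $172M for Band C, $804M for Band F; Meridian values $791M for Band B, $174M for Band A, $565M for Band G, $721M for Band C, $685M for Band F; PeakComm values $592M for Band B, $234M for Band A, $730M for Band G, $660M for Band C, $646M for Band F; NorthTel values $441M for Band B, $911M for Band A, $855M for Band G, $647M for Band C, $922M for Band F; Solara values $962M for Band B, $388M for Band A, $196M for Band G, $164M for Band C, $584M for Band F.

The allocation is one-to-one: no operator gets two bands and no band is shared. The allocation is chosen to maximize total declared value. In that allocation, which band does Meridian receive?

Optimal: Pulse→Band F ($804M), Meridian→Band C ($721M), PeakComm→Band G ($730M), NorthTel→Band A ($911M), Solara→Band B ($962M) — total 804+721+730+911+962 = $4128M.
Next-best assignment: Pulse→Band G, Meridian→Band C, PeakComm→Band F, NorthTel→Band A, Solara→Band B = $4057M.
No other one-to-one assignment exceeds $4128M.
Meridian's own top band is Band B ($791M), but forcing Meridian→Band B and reassigning the rest optimally gives only $3763M — worse by 365.

Meridian receives Band C.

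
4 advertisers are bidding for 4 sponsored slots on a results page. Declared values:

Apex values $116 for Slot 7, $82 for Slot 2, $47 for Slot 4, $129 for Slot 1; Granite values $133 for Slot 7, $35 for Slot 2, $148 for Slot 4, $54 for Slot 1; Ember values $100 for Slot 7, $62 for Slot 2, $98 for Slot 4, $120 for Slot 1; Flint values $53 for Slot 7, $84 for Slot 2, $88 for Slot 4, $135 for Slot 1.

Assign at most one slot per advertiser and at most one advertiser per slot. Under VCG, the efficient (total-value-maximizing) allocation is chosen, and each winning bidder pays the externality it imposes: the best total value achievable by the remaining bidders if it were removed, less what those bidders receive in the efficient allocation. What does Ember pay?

Efficient allocation: Apex→Slot 7 ($116), Granite→Slot 4 ($148), Ember→Slot 1 ($120), Flint→Slot 2 ($84); total welfare W = $468.
Ember receives Slot 1 at value $120, so the others get W − 120 = $348.
Without Ember: best allocation of the remaining 3 bidders over all 4 slots is Apex→Slot 7 ($116), Granite→Slot 4 ($148), Flint→Slot 1 ($135), total $399.
VCG payment = (others' best without Ember) − (others' welfare with Ember) = 399 − 348 = $51.

Ember pays $51.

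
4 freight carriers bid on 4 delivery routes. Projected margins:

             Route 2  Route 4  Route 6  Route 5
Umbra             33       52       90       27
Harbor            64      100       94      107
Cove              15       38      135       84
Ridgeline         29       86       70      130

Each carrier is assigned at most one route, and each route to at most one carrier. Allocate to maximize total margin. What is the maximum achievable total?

This is a one-to-one assignment (maximum-weight bipartite matching).
Optimal: Umbra→Route 2 ($33k), Harbor→Route 4 ($100k), Cove→Route 6 ($135k), Ridgeline→Route 5 ($130k) — total 33+100+135+130 = $398k.
Row-greedy (each carrier in turn takes its best remaining route) gives $264k, worse by 134.
Next-best assignment: Umbra→Route 4, Harbor→Route 2, Cove→Route 6, Ridgeline→Route 5 = $381k.
Swapping Umbra↔Cove (Umbra→Route 6 $90k, Cove→Route 2 $15k) loses 63.
Checked against all permutations: $398k is optimal.

Max total: $398k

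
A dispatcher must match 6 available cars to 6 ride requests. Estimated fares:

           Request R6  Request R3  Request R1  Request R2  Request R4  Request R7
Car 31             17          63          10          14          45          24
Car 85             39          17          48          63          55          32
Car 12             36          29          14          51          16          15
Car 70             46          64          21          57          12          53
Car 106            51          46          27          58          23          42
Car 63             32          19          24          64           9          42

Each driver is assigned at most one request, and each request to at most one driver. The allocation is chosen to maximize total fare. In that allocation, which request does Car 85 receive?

Car 85 receives Request R1.

Optimal: Car 31→Request R4 ($45), Car 85→Request R1 ($48), Car 12→Request R2 ($51), Car 70→Request R3 ($64), Car 106→Request R6 ($51), Car 63→Request R7 ($42) — total 45+48+51+64+51+42 = $301.
Max-entry greedy (repeatedly take the single best remaining cell) gives $272, worse by 29.
Checked against all permutations: $301 is optimal.
Car 85's own top request is Request R2 ($63), but forcing Car 85→Request R2 and reassigning the rest optimally gives only $279 — worse by 22.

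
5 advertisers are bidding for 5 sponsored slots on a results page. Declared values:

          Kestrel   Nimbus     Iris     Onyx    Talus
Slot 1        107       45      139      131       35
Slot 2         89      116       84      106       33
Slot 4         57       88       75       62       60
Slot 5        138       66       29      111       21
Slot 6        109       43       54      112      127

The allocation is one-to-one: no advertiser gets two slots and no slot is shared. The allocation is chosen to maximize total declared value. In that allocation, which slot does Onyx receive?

Treat this as an assignment problem: match each advertiser to one slot.
Optimal: Kestrel→Slot 5 ($138), Nimbus→Slot 4 ($88), Iris→Slot 1 ($139), Onyx→Slot 2 ($106), Talus→Slot 6 ($127) — total 138+88+139+106+127 = $598.
Column-greedy (each slot in turn goes to its best remaining advertiser) gives $582, worse by 16.
Onyx's own top slot is Slot 1 ($131), but forcing Onyx→Slot 1 and reassigning the rest optimally gives only $587 — worse by 11.

Onyx receives Slot 2.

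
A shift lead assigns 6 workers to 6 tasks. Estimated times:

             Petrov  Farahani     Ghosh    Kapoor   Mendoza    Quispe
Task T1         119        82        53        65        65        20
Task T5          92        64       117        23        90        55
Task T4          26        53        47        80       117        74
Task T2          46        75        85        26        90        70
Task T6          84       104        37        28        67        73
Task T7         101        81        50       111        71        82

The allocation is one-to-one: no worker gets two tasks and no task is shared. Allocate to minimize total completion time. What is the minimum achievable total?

Minimum total: 244 min

This is a one-to-one assignment (minimum-cost bipartite matching).
Optimal: Petrov→Task T4 (26 min), Farahani→Task T5 (64 min), Ghosh→Task T6 (37 min), Kapoor→Task T2 (26 min), Mendoza→Task T7 (71 min), Quispe→Task T1 (20 min) — total 26+64+37+26+71+20 = 244 min.
Min-entry greedy (repeatedly take the single cheapest remaining cell) gives 252 min, worse by 8.
Next-best assignment: Petrov→Task T2, Farahani→Task T4, Ghosh→Task T6, Kapoor→Task T5, Mendoza→Task T7, Quispe→Task T1 = 250 min.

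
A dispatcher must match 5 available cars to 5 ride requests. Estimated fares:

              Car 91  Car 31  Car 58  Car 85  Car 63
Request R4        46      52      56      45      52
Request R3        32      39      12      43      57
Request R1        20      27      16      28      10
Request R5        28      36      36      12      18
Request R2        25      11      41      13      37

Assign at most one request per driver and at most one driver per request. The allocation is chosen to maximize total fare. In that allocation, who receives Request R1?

Car 85 receives Request R1.

This is the linear assignment problem.
Optimal: Car 91→Request R4 ($46), Car 31→Request R5 ($36), Car 58→Request R2 ($41), Car 85→Request R1 ($28), Car 63→Request R3 ($57) — total 46+36+41+28+57 = $208.
Max-entry greedy (repeatedly take the single best remaining cell) gives $202, worse by 6.
Swapping Car 31↔Car 85 (Car 31→Request R1 $27, Car 85→Request R5 $12) loses 25.
Car 85's own top request is Request R4 ($45), but forcing Car 85→Request R4 and reassigning the rest optimally gives only $199 — worse by 9.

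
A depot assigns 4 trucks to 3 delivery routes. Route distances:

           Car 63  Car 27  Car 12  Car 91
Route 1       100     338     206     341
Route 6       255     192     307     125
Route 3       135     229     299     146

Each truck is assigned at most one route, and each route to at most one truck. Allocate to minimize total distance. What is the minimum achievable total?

Treat this as an assignment problem: match each truck to one route.
Optimal: Car 63→Route 1 (100 km), Car 27→Route 6 (192 km), Car 91→Route 3 (146 km) — total 100+192+146 = 438 km.
Row-greedy (each truck in turn takes its cheapest remaining route) gives 591 km, worse by 153.
Next-best assignment: Car 63→Route 1, Car 91→Route 6, Car 27→Route 3 = 454 km.
Swapping Car 91↔Car 63 (Car 91→Route 1 341 km, Car 63→Route 3 135 km) adds 230.

Min total: 438 km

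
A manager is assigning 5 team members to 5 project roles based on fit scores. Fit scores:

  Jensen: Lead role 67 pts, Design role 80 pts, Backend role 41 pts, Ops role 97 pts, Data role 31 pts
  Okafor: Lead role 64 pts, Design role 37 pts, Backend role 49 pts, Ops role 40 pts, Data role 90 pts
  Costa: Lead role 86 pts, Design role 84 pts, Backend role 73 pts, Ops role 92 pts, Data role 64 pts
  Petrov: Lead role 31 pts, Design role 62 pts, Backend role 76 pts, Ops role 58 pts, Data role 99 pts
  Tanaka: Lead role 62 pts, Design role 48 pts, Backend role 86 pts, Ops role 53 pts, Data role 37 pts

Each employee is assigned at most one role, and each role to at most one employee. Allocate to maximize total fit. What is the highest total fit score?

Optimal: Jensen→Ops role (97 pts), Okafor→Lead role (64 pts), Costa→Design role (84 pts), Petrov→Data role (99 pts), Tanaka→Backend role (86 pts) — total 97+64+84+99+86 = 430 pts.
Next-best assignment: Jensen→Design role, Okafor→Lead role, Costa→Ops role, Petrov→Data role, Tanaka→Backend role = 421 pts.
Swapping Costa↔Petrov (Costa→Data role 64 pts, Petrov→Design role 62 pts) loses 57.

Max total: 430 pts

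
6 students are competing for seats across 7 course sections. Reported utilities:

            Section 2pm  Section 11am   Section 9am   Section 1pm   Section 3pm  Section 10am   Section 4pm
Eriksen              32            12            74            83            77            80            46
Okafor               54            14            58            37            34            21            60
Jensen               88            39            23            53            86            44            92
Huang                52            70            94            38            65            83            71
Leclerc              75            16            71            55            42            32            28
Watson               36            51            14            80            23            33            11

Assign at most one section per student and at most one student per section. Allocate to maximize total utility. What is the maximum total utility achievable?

This is the linear assignment problem.
Optimal: Eriksen→Section 10am (80 points), Okafor→Section 4pm (60 points), Jensen→Section 3pm (86 points), Huang→Section 9am (94 points), Leclerc→Section 2pm (75 points), Watson→Section 1pm (80 points) — total 80+60+86+94+75+80 = 475 points.
Row-greedy (each student in turn takes its best remaining section) gives 418 points, worse by 57.
Every other assignment is strictly worse.

Maximum total: 475 points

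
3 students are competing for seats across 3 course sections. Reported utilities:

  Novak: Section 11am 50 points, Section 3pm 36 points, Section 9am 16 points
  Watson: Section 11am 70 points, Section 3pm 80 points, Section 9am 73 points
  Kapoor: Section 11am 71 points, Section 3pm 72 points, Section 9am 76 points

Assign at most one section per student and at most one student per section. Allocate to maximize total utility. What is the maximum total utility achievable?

This is a one-to-one assignment (maximum-weight bipartite matching).
Optimal: Novak→Section 11am (50 points), Watson→Section 3pm (80 points), Kapoor→Section 9am (76 points) — total 50+80+76 = 206 points.
Column-greedy (each section in turn goes to its best remaining student) gives 167 points, worse by 39.
Next-best assignment: Novak→Section 11am, Watson→Section 9am, Kapoor→Section 3pm = 195 points.
Every other assignment is strictly worse.

Max total: 206 points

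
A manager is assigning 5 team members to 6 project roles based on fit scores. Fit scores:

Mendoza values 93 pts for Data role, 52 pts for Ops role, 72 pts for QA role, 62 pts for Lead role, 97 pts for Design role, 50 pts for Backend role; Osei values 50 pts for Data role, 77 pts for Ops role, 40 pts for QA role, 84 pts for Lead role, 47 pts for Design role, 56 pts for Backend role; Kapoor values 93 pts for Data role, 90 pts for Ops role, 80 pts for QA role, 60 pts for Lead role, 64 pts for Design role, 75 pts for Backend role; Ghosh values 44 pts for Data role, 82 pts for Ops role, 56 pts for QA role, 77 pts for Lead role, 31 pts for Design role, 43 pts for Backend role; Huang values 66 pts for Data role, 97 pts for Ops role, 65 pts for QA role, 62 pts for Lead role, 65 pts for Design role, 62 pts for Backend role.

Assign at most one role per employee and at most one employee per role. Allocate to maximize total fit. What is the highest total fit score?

Maximum total: 427 pts

Optimal: Mendoza→Design role (97 pts), Osei→Lead role (84 pts), Kapoor→Data role (93 pts), Ghosh→QA role (56 pts), Huang→Ops role (97 pts) — total 97+84+93+56+97 = 427 pts.
Column-greedy (each role in turn goes to its best remaining employee) gives 385 pts, worse by 42.
No other one-to-one assignment exceeds 427 pts.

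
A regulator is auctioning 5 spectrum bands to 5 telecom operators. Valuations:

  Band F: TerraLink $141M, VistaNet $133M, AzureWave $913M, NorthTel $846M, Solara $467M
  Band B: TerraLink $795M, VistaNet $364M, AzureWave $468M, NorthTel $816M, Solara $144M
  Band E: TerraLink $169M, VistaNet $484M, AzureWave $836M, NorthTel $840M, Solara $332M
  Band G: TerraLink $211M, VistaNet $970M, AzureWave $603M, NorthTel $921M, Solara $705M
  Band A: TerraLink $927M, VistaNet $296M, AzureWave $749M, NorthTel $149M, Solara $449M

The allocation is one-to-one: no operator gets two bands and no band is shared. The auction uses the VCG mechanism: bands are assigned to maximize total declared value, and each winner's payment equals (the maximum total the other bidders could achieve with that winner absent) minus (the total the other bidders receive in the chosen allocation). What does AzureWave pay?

Efficient allocation: TerraLink→Band A ($927M), VistaNet→Band G ($970M), AzureWave→Band E ($836M), NorthTel→Band B ($816M), Solara→Band F ($467M); total welfare W = $4016M.
AzureWave receives Band E at value $836M, so the others get W − 836 = $3180M.
Without AzureWave: best allocation of the remaining 4 bidders over all 5 bands is TerraLink→Band A ($927M), VistaNet→Band G ($970M), NorthTel→Band E ($840M), Solara→Band F ($467M), total $3204M.
VCG payment = (others' best without AzureWave) − (others' welfare with AzureWave) = 3204 − 3180 = $24M.

AzureWave pays $24M.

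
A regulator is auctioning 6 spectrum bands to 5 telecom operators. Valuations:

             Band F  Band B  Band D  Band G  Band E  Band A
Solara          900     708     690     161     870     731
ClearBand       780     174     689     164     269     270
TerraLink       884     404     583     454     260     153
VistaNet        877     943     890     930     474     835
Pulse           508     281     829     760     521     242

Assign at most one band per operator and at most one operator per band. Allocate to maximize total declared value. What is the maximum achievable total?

This is a one-to-one assignment (maximum-weight bipartite matching).
Optimal: Solara→Band E ($870M), ClearBand→Band D ($689M), TerraLink→Band F ($884M), VistaNet→Band B ($943M), Pulse→Band G ($760M) — total 870+689+884+943+760 = $4146M.
Column-greedy (each band in turn goes to its best remaining operator) gives $3395M, worse by 751.
No other one-to-one assignment exceeds $4146M.

Max total: $4146M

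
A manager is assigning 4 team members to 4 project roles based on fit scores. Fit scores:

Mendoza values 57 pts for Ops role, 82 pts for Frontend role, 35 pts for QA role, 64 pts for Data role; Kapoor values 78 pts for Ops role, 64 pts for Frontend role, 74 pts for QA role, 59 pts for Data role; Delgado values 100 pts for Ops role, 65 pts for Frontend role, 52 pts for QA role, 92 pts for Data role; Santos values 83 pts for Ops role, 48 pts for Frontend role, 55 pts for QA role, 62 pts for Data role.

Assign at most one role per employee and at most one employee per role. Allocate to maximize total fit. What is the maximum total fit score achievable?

Max total: 331 pts

Optimal: Mendoza→Frontend role (82 pts), Kapoor→QA role (74 pts), Delgado→Data role (92 pts), Santos→Ops role (83 pts) — total 82+74+92+83 = 331 pts.
Row-greedy (each employee in turn takes its best remaining role) gives 307 pts, worse by 24.
Swapping Delgado↔Kapoor (Delgado→QA role 52 pts, Kapoor→Data role 59 pts) loses 55.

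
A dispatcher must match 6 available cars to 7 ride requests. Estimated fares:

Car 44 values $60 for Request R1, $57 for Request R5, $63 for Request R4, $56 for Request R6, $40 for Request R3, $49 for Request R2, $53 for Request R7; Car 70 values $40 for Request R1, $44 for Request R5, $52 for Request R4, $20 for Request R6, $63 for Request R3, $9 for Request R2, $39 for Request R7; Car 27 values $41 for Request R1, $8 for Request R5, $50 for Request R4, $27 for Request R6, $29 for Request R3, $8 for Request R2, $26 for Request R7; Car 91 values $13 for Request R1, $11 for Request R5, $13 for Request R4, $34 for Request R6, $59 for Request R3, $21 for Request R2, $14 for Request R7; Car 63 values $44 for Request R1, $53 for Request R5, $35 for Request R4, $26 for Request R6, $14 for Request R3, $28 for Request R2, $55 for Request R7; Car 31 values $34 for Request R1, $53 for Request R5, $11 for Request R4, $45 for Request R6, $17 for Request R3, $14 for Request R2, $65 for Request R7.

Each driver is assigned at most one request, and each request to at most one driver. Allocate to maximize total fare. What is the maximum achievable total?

Treat this as an assignment problem: match each driver to one request.
Optimal: Car 44→Request R6 ($56), Car 70→Request R4 ($52), Car 27→Request R1 ($41), Car 91→Request R3 ($59), Car 63→Request R5 ($53), Car 31→Request R7 ($65) — total 56+52+41+59+53+65 = $326.
Max-entry greedy (repeatedly take the single best remaining cell) gives $319, worse by 7.
No other one-to-one assignment exceeds $326.

Max total: $326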